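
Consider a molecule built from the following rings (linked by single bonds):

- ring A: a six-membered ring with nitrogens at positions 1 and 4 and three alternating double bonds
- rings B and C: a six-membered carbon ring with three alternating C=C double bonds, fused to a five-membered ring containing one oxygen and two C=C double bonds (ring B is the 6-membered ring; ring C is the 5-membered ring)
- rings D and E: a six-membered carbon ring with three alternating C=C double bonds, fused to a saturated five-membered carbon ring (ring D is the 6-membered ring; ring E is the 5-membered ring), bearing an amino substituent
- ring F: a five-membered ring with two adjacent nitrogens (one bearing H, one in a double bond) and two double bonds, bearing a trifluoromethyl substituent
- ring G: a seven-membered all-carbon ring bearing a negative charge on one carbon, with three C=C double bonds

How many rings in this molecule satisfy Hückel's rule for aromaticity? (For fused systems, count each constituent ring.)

Ring A has a continuous p-orbital overlap around the ring; 3 ring double bonds give 6 π electrons. 6 = 4(1)+2, so ring A is aromatic (pyrazine).
Rings B and C form a fused bicyclic system (with one oxygen) with 9 sp² atoms and 10 π electrons from ring double bonds plus a heteroatom lone pair. 10 = 4(2)+2, so the system is aromatic and both rings count as aromatic (benzofuran).
Ring D is fully conjugated (every ring atom contributes a p orbital); 3 ring double bonds give 6 π electrons. Since 6 = 4n+2 (n=1), ring D is aromatic (benzene ring).
Ring E has three sp³ carbons, so it is not fully conjugated — not aromatic (cyclopentane ring).
Ring F has a continuous p-orbital overlap around the ring; 2 ring double bonds (4 π electrons) plus a heteroatom lone pair (2) give 6 π electrons. 6 = 4(1)+2, so ring F is aromatic (pyrazole).
Ring G has only sp² ring atoms; a planar conformation would have a fully conjugated π system of 8 electrons. But 8 = 4(2), which is 4n not 4n+2, so ring G is not aromatic (cycloheptatrienyl anion).
Aromatic: A, B, C, D, F. Total: 5.

5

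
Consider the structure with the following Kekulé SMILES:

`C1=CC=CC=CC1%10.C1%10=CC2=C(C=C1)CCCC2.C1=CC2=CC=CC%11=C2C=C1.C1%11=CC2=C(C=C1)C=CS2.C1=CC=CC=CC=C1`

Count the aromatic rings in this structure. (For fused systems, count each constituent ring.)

5

The SMILES encodes a seven-membered carbon ring with three C=C double bonds and one sp³ carbon; a six-membered carbon ring with three alternating C=C double bonds, fused to a saturated six-membered carbon ring; two fused six-membered carbon rings, each with three alternating C=C double bonds; a six-membered carbon ring with three alternating C=C double bonds, fused to a five-membered ring containing one sulfur and two C=C double bonds; an eight-membered carbon ring with four alternating C=C double bonds.
The 7-membered ring has one sp³ carbon, so it is not fully conjugated — not aromatic (cycloheptatriene).
The 6-membered ring is fully conjugated (every ring atom contributes a p orbital); 3 ring double bonds give 6 π electrons. That satisfies 4n+2 with n=1, so it is aromatic (benzene ring).
The second 6-membered ring has four sp³ carbons, so it is not fully conjugated — not aromatic (cyclohexane ring).
The fused 6/6-membered bicyclic is a single π system with 10 sp² atoms and 10 π electrons from ring double bonds. 10 = 4(2)+2, so the system is aromatic and both rings count as aromatic (naphthalene).
The fused 6/5-membered bicyclic (with one sulfur) is a single π system with 9 sp² atoms and 10 π electrons from ring double bonds plus a heteroatom lone pair. 10 = 4(2)+2, so the system is aromatic and both rings count as aromatic (benzothiophene).
The 8-membered ring has only sp² ring atoms; a planar conformation would have a fully conjugated π system of 8 electrons. But 8 = 4(2), which is 4n not 4n+2, so it is not aromatic (cyclooctatetraene) — cyclooctatetraene distorts into a non-planar tub to avoid antiaromaticity.
5 of the 8 rings are aromatic. Total: 5.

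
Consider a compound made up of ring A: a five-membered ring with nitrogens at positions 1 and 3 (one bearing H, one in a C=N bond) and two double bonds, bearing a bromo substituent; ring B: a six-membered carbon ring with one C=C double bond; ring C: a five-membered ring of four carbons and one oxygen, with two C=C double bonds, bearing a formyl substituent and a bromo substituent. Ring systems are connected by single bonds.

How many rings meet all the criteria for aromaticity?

2

Ring A is planar and fully conjugated; 2 ring double bonds (4 π electrons) plus a heteroatom lone pair (2) give 6 π electrons. That satisfies 4n+2 with n=1, so ring A is aromatic (imidazole).
Ring B has four sp³ carbons, so it is not fully conjugated — not aromatic (cyclohexene).
Ring C is fully conjugated (every ring atom contributes a p orbital); 2 ring double bonds (4 π electrons) plus a heteroatom lone pair (2) give 6 π electrons. 6 = 4(1)+2, so ring C is aromatic (furan).
Aromatic: A, C. Total: 2.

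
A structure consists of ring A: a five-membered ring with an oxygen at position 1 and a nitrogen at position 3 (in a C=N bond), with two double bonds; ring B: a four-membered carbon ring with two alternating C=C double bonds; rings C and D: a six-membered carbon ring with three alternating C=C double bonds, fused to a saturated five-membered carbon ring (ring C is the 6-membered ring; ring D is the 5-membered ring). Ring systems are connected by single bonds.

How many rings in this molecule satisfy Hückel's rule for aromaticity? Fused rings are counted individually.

Ring A is fully conjugated (every ring atom contributes a p orbital); 2 ring double bonds (4 π electrons) plus a heteroatom lone pair (2) give 6 π electrons. That satisfies 4n+2 with n=1, so ring A is aromatic (oxazole).
Ring B has only sp² ring atoms; a planar conformation would have a fully conjugated π system of 4 electrons. But 4 = 4(1), which is 4n not 4n+2, so ring B is not aromatic (cyclobutadiene) — cyclobutadiene is antiaromatic and distorts to a rectangle.
Ring C is planar and fully conjugated; 3 ring double bonds give 6 π electrons. That satisfies 4n+2 with n=1, so ring C is aromatic (benzene ring).
Ring D has three sp³ carbons, so it is not fully conjugated — not aromatic (cyclopentane ring).
Aromatic: A, C. Total: 2.

2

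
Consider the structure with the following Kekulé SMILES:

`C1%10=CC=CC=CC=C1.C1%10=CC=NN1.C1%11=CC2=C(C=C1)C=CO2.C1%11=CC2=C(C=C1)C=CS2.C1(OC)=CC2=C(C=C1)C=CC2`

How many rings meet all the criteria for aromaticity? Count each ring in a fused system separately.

The SMILES encodes an eight-membered carbon ring with four alternating C=C double bonds; a five-membered ring with two adjacent nitrogens (one bearing H, one in a double bond) and two double bonds; a six-membered carbon ring with three alternating C=C double bonds, fused to a five-membered ring containing one oxygen and two C=C double bonds; a six-membered carbon ring with three alternating C=C double bonds, fused to a five-membered ring containing one sulfur and two C=C double bonds; a six-membered carbon ring with three alternating C=C double bonds, fused to a five-membered carbon ring containing one C=C double bond and one sp³ carbon.
The 8-membered ring has only sp² ring atoms; a planar conformation would have a fully conjugated π system of 8 electrons. But 8 = 4(2), which is 4n not 4n+2, so it is not aromatic (cyclooctatetraene) — cyclooctatetraene distorts into a non-planar tub to avoid antiaromaticity.
The 5-membered ring with two adjacent nitrogens (one N–H, one =N–) is fully conjugated (every ring atom contributes a p orbital); 2 ring double bonds (4 π electrons) plus a heteroatom lone pair (2) give 6 π electrons. 6 = 4(1)+2, so it is aromatic (pyrazole).
The fused 6/5-membered bicyclic (with one oxygen) is a single π system with 9 sp² atoms and 10 π electrons from ring double bonds plus a heteroatom lone pair. 10 = 4(2)+2, so the system is aromatic and both rings count as aromatic (benzofuran).
The fused 6/5-membered bicyclic (with one sulfur) is a single π system with 9 sp² atoms and 10 π electrons from ring double bonds plus a heteroatom lone pair. 10 = 4(2)+2, so the system is aromatic and both rings count as aromatic (benzothiophene).
The 6-membered ring is fully conjugated (every ring atom contributes a p orbital); 3 ring double bonds give 6 π electrons. That satisfies 4n+2 with n=1, so it is aromatic (benzene ring).
The 5-membered ring has one sp³ carbon, so it is not fully conjugated — not aromatic (cyclopentene ring).
6 of the 8 rings are aromatic. Total: 6.

6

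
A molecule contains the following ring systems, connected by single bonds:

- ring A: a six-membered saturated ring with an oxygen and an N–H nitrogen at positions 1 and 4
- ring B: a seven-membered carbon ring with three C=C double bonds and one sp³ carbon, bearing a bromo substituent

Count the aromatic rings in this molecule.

0

Ring A has only sp³ atoms, so it is not fully conjugated — not aromatic (morpholine).
Ring B has one sp³ carbon, so it is not fully conjugated — not aromatic (cycloheptatriene).
No ring is aromatic. Total: 0.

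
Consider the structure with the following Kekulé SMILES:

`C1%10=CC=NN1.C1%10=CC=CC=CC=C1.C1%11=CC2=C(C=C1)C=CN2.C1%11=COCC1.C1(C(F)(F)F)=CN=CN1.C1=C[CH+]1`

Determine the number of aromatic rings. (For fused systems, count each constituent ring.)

The SMILES encodes a five-membered ring with two adjacent nitrogens (one bearing H, one in a double bond) and two double bonds; an eight-membered carbon ring with four alternating C=C double bonds; a six-membered carbon ring with three alternating C=C double bonds, fused to a five-membered ring containing one N–H nitrogen and two C=C double bonds; a five-membered ring of four carbons and one oxygen, with one C=C double bond and two sp³ carbons; a five-membered ring with nitrogens at positions 1 and 3 (one bearing H, one in a C=N bond) and two double bonds; a three-membered all-carbon ring bearing a positive charge on one carbon, with one C=C double bond.
The 5-membered ring with two adjacent nitrogens (one N–H, one =N–) is fully conjugated (every ring atom contributes a p orbital); 2 ring double bonds (4 π electrons) plus a heteroatom lone pair (2) give 6 π electrons. Since 6 = 4n+2 (n=1), it is aromatic (pyrazole).
The 8-membered ring has only sp² ring atoms; a planar conformation would have a fully conjugated π system of 8 electrons. But 8 = 4(2), which is 4n not 4n+2, so it is not aromatic (cyclooctatetraene) — cyclooctatetraene distorts into a non-planar tub to avoid antiaromaticity.
The fused 6/5-membered bicyclic (with one N–H) is a single π system with 9 sp² atoms and 10 π electrons from ring double bonds plus a heteroatom lone pair. 10 = 4(2)+2, so the system is aromatic and both rings count as aromatic (indole).
The 5-membered ring with one oxygen has two sp³ carbons, so it is not fully conjugated — not aromatic (2,3-dihydrofuran).
The 5-membered ring with two nitrogens (one N–H, one =N–) is fully conjugated (every ring atom contributes a p orbital); 2 ring double bonds (4 π electrons) plus a heteroatom lone pair (2) give 6 π electrons. 6 = 4(1)+2, so it is aromatic (imidazole).
The 3-membered ring is planar and fully conjugated; 1 ring double bond (2 π electrons) plus the carbocation's empty p orbital (0, but keeps the ring conjugated) give 2 π electrons. 2 = 4(0)+2, so it is aromatic (cyclopropenyl cation).
5 of the 7 rings are aromatic. Total: 5.

5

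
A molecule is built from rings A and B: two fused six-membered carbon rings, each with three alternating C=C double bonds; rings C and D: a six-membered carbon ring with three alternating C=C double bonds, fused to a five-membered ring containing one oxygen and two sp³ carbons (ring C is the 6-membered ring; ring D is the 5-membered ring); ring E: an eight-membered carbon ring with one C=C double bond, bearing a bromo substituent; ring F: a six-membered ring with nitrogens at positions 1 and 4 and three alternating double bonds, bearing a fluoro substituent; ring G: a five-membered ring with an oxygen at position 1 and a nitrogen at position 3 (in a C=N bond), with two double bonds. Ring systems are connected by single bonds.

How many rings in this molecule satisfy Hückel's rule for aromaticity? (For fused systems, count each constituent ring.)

Rings A and B form a fused bicyclic system with 10 sp² atoms and 10 π electrons from ring double bonds. 10 = 4(2)+2, so the system is aromatic and both rings count as aromatic (naphthalene).
Ring C has a continuous p-orbital overlap around the ring; 3 ring double bonds give 6 π electrons. Since 6 = 4n+2 (n=1), ring C is aromatic (benzene ring).
Ring D has two sp³ carbons, so it is not fully conjugated — not aromatic (oxolane ring).
Ring E has six sp³ carbons, so it is not fully conjugated — not aromatic (cyclooctene).
Ring F is fully conjugated (every ring atom contributes a p orbital); 3 ring double bonds give 6 π electrons. 6 = 4(1)+2, so ring F is aromatic (pyrazine).
Ring G has a continuous p-orbital overlap around the ring; 2 ring double bonds (4 π electrons) plus a heteroatom lone pair (2) give 6 π electrons. Since 6 = 4n+2 (n=1), ring G is aromatic (oxazole).
Aromatic: A, B, C, F, G. Total: 5.

5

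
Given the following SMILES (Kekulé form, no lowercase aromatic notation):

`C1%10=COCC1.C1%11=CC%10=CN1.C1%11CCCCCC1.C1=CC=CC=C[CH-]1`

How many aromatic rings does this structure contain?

The SMILES encodes a five-membered ring of four carbons and one oxygen, with one C=C double bond and two sp³ carbons; a five-membered ring of four carbons and one nitrogen bearing a hydrogen, with two C=C double bonds; a seven-membered saturated carbon ring; a seven-membered all-carbon ring bearing a negative charge on one carbon, with three C=C double bonds.
The 5-membered ring with one oxygen has two sp³ carbons, so it is not fully conjugated — not aromatic (2,3-dihydrofuran).
The 5-membered ring with one N–H is fully conjugated (every ring atom contributes a p orbital); 2 ring double bonds (4 π electrons) plus a heteroatom lone pair (2) give 6 π electrons. Since 6 = 4n+2 (n=1), it is aromatic (pyrrole).
The 7-membered ring has only sp³ atoms, so it is not fully conjugated — not aromatic (cycloheptane).
The second 7-membered ring has only sp² ring atoms; a planar conformation would have a fully conjugated π system of 8 electrons. But 8 = 4(2), which is 4n not 4n+2, so it is not aromatic (cycloheptatrienyl anion).
1 of the 4 rings is aromatic. Total: 1.

1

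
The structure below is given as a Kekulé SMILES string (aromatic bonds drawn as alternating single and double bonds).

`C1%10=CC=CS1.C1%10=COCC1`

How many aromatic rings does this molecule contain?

1

The SMILES encodes a five-membered ring of four carbons and one sulfur, with two C=C double bonds; a five-membered ring of four carbons and one oxygen, with one C=C double bond and two sp³ carbons.
The 5-membered ring with one sulfur is fully conjugated (every ring atom contributes a p orbital); 2 ring double bonds (4 π electrons) plus a heteroatom lone pair (2) give 6 π electrons. 6 = 4(1)+2, so it is aromatic (thiophene).
The 5-membered ring with one oxygen has two sp³ carbons, so it is not fully conjugated — not aromatic (2,3-dihydrofuran).
1 of the 2 rings is aromatic. Total: 1.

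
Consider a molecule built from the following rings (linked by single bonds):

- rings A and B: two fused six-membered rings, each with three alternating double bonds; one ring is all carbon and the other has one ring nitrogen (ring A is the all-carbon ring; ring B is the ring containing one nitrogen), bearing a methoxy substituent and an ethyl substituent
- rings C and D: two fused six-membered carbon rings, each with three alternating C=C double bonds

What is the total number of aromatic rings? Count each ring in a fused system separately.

4

Rings A and B form a fused bicyclic system (with one nitrogen) with 10 sp² atoms and 10 π electrons from ring double bonds. 10 = 4(2)+2, so the system is aromatic and both rings count as aromatic (quinoline).
Rings C and D form a fused bicyclic system with 10 sp² atoms and 10 π electrons from ring double bonds. 10 = 4(2)+2, so the system is aromatic and both rings count as aromatic (naphthalene).
Aromatic: A, B, C, D. Total: 4.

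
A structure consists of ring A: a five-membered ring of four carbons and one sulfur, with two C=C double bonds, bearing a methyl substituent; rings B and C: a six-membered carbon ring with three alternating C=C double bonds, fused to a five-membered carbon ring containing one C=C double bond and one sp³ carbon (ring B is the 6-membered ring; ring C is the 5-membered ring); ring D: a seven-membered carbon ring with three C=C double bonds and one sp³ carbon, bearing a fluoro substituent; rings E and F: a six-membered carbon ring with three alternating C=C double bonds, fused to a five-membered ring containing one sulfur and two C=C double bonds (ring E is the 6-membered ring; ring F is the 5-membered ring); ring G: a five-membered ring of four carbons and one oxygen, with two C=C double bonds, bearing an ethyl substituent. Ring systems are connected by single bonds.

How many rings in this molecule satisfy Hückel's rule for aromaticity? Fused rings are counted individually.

5

Ring A is fully conjugated (every ring atom contributes a p orbital); 2 ring double bonds (4 π electrons) plus a heteroatom lone pair (2) give 6 π electrons. 6 = 4(1)+2, so ring A is aromatic (thiophene).
Ring B is fully conjugated (every ring atom contributes a p orbital); 3 ring double bonds give 6 π electrons. 6 = 4(1)+2, so ring B is aromatic (benzene ring).
Ring C has one sp³ carbon, so it is not fully conjugated — not aromatic (cyclopentene ring).
Ring D has one sp³ carbon, so it is not fully conjugated — not aromatic (cycloheptatriene).
Rings E and F form a fused bicyclic system (with one sulfur) with 9 sp² atoms and 10 π electrons from ring double bonds plus a heteroatom lone pair. 10 = 4(2)+2, so the system is aromatic and both rings count as aromatic (benzothiophene).
Ring G has a continuous p-orbital overlap around the ring; 2 ring double bonds (4 π electrons) plus a heteroatom lone pair (2) give 6 π electrons. That satisfies 4n+2 with n=1, so ring G is aromatic (furan).
Aromatic: A, B, E, F, G. Total: 5.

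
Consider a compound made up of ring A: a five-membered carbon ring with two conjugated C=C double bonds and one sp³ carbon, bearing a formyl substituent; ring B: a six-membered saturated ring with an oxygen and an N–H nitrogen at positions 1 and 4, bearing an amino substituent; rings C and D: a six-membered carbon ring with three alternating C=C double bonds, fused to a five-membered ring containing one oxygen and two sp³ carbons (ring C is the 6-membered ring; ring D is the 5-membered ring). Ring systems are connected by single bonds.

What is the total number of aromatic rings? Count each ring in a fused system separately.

Ring A has one sp³ carbon, so it is not fully conjugated — not aromatic (cyclopentadiene).
Ring B has only sp³ atoms, so it is not fully conjugated — not aromatic (morpholine).
Ring C is fully conjugated (every ring atom contributes a p orbital); 3 ring double bonds give 6 π electrons. Since 6 = 4n+2 (n=1), ring C is aromatic (benzene ring).
Ring D has two sp³ carbons, so it is not fully conjugated — not aromatic (oxolane ring).
Aromatic: C. Total: 1.

1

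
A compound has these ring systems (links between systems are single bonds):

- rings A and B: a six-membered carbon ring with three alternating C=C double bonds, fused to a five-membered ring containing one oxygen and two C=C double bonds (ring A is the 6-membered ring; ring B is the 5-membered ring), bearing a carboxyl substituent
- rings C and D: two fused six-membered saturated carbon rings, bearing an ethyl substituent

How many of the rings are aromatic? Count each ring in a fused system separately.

2

Rings A and B form a fused bicyclic system (with one oxygen) with 9 sp² atoms and 10 π electrons from ring double bonds plus a heteroatom lone pair. 10 = 4(2)+2, so the system is aromatic and both rings count as aromatic (benzofuran).
Ring C has only sp³ atoms, so it is not fully conjugated — not aromatic (cyclohexane ring).
Ring D has only sp³ atoms, so it is not fully conjugated — not aromatic (cyclohexane ring).
Aromatic: A, B. Total: 2.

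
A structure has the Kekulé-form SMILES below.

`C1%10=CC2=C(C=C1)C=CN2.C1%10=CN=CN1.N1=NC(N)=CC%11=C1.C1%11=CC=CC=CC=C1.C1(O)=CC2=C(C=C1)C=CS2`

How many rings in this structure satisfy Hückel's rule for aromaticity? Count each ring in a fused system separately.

6

The SMILES encodes a six-membered carbon ring with three alternating C=C double bonds, fused to a five-membered ring containing one N–H nitrogen and two C=C double bonds; a five-membered ring with nitrogens at positions 1 and 3 (one bearing H, one in a C=N bond) and two double bonds; a six-membered ring with two adjacent nitrogens and three alternating double bonds; an eight-membered carbon ring with four alternating C=C double bonds; a six-membered carbon ring with three alternating C=C double bonds, fused to a five-membered ring containing one sulfur and two C=C double bonds.
The fused 6/5-membered bicyclic (with one N–H) is a single π system with 9 sp² atoms and 10 π electrons from ring double bonds plus a heteroatom lone pair. 10 = 4(2)+2, so the system is aromatic and both rings count as aromatic (indole).
The 5-membered ring with two nitrogens (one N–H, one =N–) is planar and fully conjugated; 2 ring double bonds (4 π electrons) plus a heteroatom lone pair (2) give 6 π electrons. Since 6 = 4n+2 (n=1), it is aromatic (imidazole).
The 6-membered ring with two nitrogens (1,2) is fully conjugated (every ring atom contributes a p orbital); 3 ring double bonds give 6 π electrons. Since 6 = 4n+2 (n=1), it is aromatic (pyridazine).
The 8-membered ring has only sp² ring atoms; a planar conformation would have a fully conjugated π system of 8 electrons. But 8 = 4(2), which is 4n not 4n+2, so it is not aromatic (cyclooctatetraene) — cyclooctatetraene distorts into a non-planar tub to avoid antiaromaticity.
The fused 6/5-membered bicyclic (with one sulfur) is a single π system with 9 sp² atoms and 10 π electrons from ring double bonds plus a heteroatom lone pair. 10 = 4(2)+2, so the system is aromatic and both rings count as aromatic (benzothiophene).
6 of the 7 rings are aromatic. Total: 6.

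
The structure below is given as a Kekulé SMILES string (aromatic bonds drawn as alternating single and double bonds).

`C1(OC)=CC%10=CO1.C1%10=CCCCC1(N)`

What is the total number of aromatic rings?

The SMILES encodes a five-membered ring of four carbons and one oxygen, with two C=C double bonds; a six-membered carbon ring with one C=C double bond.
The 5-membered ring with one oxygen is planar and fully conjugated; 2 ring double bonds (4 π electrons) plus a heteroatom lone pair (2) give 6 π electrons. Since 6 = 4n+2 (n=1), it is aromatic (furan).
The 6-membered ring has four sp³ carbons, so it is not fully conjugated — not aromatic (cyclohexene).
1 of the 2 rings is aromatic. Total: 1.

1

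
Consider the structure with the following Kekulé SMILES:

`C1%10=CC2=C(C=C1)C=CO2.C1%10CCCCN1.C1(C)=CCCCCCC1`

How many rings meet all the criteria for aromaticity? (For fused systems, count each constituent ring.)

The SMILES encodes a six-membered carbon ring with three alternating C=C double bonds, fused to a five-membered ring containing one oxygen and two C=C double bonds; a six-membered saturated ring of five carbons and one N–H nitrogen; an eight-membered carbon ring with one C=C double bond.
The fused 6/5-membered bicyclic (with one oxygen) is a single π system with 9 sp² atoms and 10 π electrons from ring double bonds plus a heteroatom lone pair. 10 = 4(2)+2, so the system is aromatic and both rings count as aromatic (benzofuran).
The 6-membered ring with one N–H has only sp³ atoms, so it is not fully conjugated — not aromatic (piperidine).
The 8-membered ring has six sp³ carbons, so it is not fully conjugated — not aromatic (cyclooctene).
2 of the 4 rings are aromatic. Total: 2.

2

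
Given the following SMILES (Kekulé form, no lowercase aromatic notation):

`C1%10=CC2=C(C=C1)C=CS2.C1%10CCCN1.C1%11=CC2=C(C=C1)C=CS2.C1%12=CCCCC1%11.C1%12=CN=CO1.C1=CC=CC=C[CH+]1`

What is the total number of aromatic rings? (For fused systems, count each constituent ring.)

6

The SMILES encodes a six-membered carbon ring with three alternating C=C double bonds, fused to a five-membered ring containing one sulfur and two C=C double bonds; a five-membered saturated ring of four carbons and one N–H nitrogen; a six-membered carbon ring with three alternating C=C double bonds, fused to a five-membered ring containing one sulfur and two C=C double bonds; a six-membered carbon ring with one C=C double bond; a five-membered ring with an oxygen at position 1 and a nitrogen at position 3 (in a C=N bond), with two double bonds; a seven-membered all-carbon ring bearing a positive charge on one carbon, with three C=C double bonds.
The fused 6/5-membered bicyclic (with one sulfur) is a single π system with 9 sp² atoms and 10 π electrons from ring double bonds plus a heteroatom lone pair. 10 = 4(2)+2, so the system is aromatic and both rings count as aromatic (benzothiophene).
The 5-membered ring with one N–H has only sp³ atoms, so it is not fully conjugated — not aromatic (pyrrolidine).
The fused 6/5-membered bicyclic (with one sulfur) is a single π system with 9 sp² atoms and 10 π electrons from ring double bonds plus a heteroatom lone pair. 10 = 4(2)+2, so the system is aromatic and both rings count as aromatic (benzothiophene).
The 6-membered ring has four sp³ carbons, so it is not fully conjugated — not aromatic (cyclohexene).
The 5-membered ring with one oxygen and one =N– is planar and fully conjugated; 2 ring double bonds (4 π electrons) plus a heteroatom lone pair (2) give 6 π electrons. That satisfies 4n+2 with n=1, so it is aromatic (oxazole).
The 7-membered ring is fully conjugated (every ring atom contributes a p orbital); 3 ring double bonds (6 π electrons) plus the carbocation's empty p orbital (0, but keeps the ring conjugated) give 6 π electrons. That satisfies 4n+2 with n=1, so it is aromatic (tropylium cation).
6 of the 8 rings are aromatic. Total: 6.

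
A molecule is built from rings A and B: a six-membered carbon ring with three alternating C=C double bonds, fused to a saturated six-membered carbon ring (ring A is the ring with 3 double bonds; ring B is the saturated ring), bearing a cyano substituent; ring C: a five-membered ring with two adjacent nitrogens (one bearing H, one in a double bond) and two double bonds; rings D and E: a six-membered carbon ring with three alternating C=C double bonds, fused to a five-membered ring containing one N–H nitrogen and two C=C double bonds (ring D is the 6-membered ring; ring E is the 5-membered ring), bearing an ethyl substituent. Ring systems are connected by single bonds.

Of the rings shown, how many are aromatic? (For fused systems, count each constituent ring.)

4

Ring A has a continuous p-orbital overlap around the ring; 3 ring double bonds give 6 π electrons. Since 6 = 4n+2 (n=1), ring A is aromatic (benzene ring).
Ring B has four sp³ carbons, so it is not fully conjugated — not aromatic (cyclohexane ring).
Ring C has a continuous p-orbital overlap around the ring; 2 ring double bonds (4 π electrons) plus a heteroatom lone pair (2) give 6 π electrons. That satisfies 4n+2 with n=1, so ring C is aromatic (pyrazole).
Rings D and E form a fused bicyclic system (with one N–H) with 9 sp² atoms and 10 π electrons from ring double bonds plus a heteroatom lone pair. 10 = 4(2)+2, so the system is aromatic and both rings count as aromatic (indole).
Aromatic: A, C, D, E. Total: 4.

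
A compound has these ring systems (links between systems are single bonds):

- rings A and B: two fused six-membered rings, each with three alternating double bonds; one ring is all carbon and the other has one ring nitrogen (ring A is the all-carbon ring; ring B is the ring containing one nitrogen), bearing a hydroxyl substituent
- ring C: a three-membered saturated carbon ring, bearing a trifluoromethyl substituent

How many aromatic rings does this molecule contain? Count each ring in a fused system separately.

Rings A and B form a fused bicyclic system (with one nitrogen) with 10 sp² atoms and 10 π electrons from ring double bonds. 10 = 4(2)+2, so the system is aromatic and both rings count as aromatic (quinoline).
Ring C has only sp³ atoms, so it is not fully conjugated — not aromatic (cyclopropane).
Aromatic: A, B. Total: 2.

2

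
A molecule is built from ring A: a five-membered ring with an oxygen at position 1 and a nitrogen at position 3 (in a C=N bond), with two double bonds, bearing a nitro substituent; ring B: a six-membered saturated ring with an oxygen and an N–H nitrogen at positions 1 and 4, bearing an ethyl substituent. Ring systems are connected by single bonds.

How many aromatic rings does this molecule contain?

Ring A has a continuous p-orbital overlap around the ring; 2 ring double bonds (4 π electrons) plus a heteroatom lone pair (2) give 6 π electrons. That satisfies 4n+2 with n=1, so ring A is aromatic (oxazole).
Ring B has only sp³ atoms, so it is not fully conjugated — not aromatic (morpholine).
Aromatic: A. Total: 1.

1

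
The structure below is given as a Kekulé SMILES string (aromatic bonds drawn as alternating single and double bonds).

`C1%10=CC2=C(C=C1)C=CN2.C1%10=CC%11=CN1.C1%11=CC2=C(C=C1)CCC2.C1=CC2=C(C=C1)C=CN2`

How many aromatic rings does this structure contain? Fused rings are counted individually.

The SMILES encodes a six-membered carbon ring with three alternating C=C double bonds, fused to a five-membered ring containing one N–H nitrogen and two C=C double bonds; a five-membered ring of four carbons and one nitrogen bearing a hydrogen, with two C=C double bonds; a six-membered carbon ring with three alternating C=C double bonds, fused to a saturated five-membered carbon ring; a six-membered carbon ring with three alternating C=C double bonds, fused to a five-membered ring containing one N–H nitrogen and two C=C double bonds.
The fused 6/5-membered bicyclic (with one N–H) is a single π system with 9 sp² atoms and 10 π electrons from ring double bonds plus a heteroatom lone pair. 10 = 4(2)+2, so the system is aromatic and both rings count as aromatic (indole).
The 5-membered ring with one N–H is planar and fully conjugated; 2 ring double bonds (4 π electrons) plus a heteroatom lone pair (2) give 6 π electrons. Since 6 = 4n+2 (n=1), it is aromatic (pyrrole).
The 6-membered ring has a continuous p-orbital overlap around the ring; 3 ring double bonds give 6 π electrons. That satisfies 4n+2 with n=1, so it is aromatic (benzene ring).
The 5-membered ring has three sp³ carbons, so it is not fully conjugated — not aromatic (cyclopentane ring).
The fused 6/5-membered bicyclic (with one N–H) is a single π system with 9 sp² atoms and 10 π electrons from ring double bonds plus a heteroatom lone pair. 10 = 4(2)+2, so the system is aromatic and both rings count as aromatic (indole).
6 of the 7 rings are aromatic. Total: 6.

6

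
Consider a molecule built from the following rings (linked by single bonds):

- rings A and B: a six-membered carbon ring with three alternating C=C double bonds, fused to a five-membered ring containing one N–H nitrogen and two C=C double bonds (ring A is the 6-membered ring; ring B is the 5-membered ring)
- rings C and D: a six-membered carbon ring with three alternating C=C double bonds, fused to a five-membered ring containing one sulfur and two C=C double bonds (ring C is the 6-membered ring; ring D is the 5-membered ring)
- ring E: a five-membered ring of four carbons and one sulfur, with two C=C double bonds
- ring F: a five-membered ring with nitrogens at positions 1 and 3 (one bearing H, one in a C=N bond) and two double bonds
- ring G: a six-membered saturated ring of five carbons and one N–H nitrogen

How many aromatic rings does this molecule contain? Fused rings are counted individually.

Rings A and B form a fused bicyclic system (with one N–H) with 9 sp² atoms and 10 π electrons from ring double bonds plus a heteroatom lone pair. 10 = 4(2)+2, so the system is aromatic and both rings count as aromatic (indole).
Rings C and D form a fused bicyclic system (with one sulfur) with 9 sp² atoms and 10 π electrons from ring double bonds plus a heteroatom lone pair. 10 = 4(2)+2, so the system is aromatic and both rings count as aromatic (benzothiophene).
Ring E is planar and fully conjugated; 2 ring double bonds (4 π electrons) plus a heteroatom lone pair (2) give 6 π electrons. That satisfies 4n+2 with n=1, so ring E is aromatic (thiophene).
Ring F is planar and fully conjugated; 2 ring double bonds (4 π electrons) plus a heteroatom lone pair (2) give 6 π electrons. Since 6 = 4n+2 (n=1), ring F is aromatic (imidazole).
Ring G has only sp³ atoms, so it is not fully conjugated — not aromatic (piperidine).
Aromatic: A, B, C, D, E, F. Total: 6.

6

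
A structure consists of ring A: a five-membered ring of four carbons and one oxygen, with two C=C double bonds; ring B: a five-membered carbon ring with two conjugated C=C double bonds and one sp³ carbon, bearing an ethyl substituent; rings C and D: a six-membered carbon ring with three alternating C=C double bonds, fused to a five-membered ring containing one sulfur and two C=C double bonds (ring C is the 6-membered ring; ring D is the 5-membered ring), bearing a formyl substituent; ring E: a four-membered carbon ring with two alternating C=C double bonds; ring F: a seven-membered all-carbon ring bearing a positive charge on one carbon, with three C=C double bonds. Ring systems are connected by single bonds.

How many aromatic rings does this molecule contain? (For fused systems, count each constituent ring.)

4

Ring A is fully conjugated (every ring atom contributes a p orbital); 2 ring double bonds (4 π electrons) plus a heteroatom lone pair (2) give 6 π electrons. 6 = 4(1)+2, so ring A is aromatic (furan).
Ring B has one sp³ carbon, so it is not fully conjugated — not aromatic (cyclopentadiene).
Rings C and D form a fused bicyclic system (with one sulfur) with 9 sp² atoms and 10 π electrons from ring double bonds plus a heteroatom lone pair. 10 = 4(2)+2, so the system is aromatic and both rings count as aromatic (benzothiophene).
Ring E has only sp² ring atoms; a planar conformation would have a fully conjugated π system of 4 electrons. But 4 = 4(1), which is 4n not 4n+2, so ring E is not aromatic (cyclobutadiene) — cyclobutadiene is antiaromatic and distorts to a rectangle.
Ring F has a continuous p-orbital overlap around the ring; 3 ring double bonds (6 π electrons) plus the carbocation's empty p orbital (0, but keeps the ring conjugated) give 6 π electrons. 6 = 4(1)+2, so ring F is aromatic (tropylium cation).
Aromatic: A, C, D, F. Total: 4.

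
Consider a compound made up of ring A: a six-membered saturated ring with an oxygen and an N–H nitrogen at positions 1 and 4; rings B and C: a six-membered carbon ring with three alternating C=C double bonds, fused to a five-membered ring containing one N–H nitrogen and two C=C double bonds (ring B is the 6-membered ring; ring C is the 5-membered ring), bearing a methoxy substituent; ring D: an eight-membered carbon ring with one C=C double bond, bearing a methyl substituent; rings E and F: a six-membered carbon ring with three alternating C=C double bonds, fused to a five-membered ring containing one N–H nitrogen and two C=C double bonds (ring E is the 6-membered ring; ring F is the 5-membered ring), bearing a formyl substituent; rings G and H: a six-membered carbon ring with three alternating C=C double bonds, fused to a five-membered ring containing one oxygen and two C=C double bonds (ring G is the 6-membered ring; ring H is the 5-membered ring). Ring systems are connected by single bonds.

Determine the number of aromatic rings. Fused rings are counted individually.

6

Ring A has only sp³ atoms, so it is not fully conjugated — not aromatic (morpholine).
Rings B and C form a fused bicyclic system (with one N–H) with 9 sp² atoms and 10 π electrons from ring double bonds plus a heteroatom lone pair. 10 = 4(2)+2, so the system is aromatic and both rings count as aromatic (indole).
Ring D has six sp³ carbons, so it is not fully conjugated — not aromatic (cyclooctene).
Rings E and F form a fused bicyclic system (with one N–H) with 9 sp² atoms and 10 π electrons from ring double bonds plus a heteroatom lone pair. 10 = 4(2)+2, so the system is aromatic and both rings count as aromatic (indole).
Rings G and H form a fused bicyclic system (with one oxygen) with 9 sp² atoms and 10 π electrons from ring double bonds plus a heteroatom lone pair. 10 = 4(2)+2, so the system is aromatic and both rings count as aromatic (benzofuran).
Aromatic: B, C, E, F, G, H. Total: 6.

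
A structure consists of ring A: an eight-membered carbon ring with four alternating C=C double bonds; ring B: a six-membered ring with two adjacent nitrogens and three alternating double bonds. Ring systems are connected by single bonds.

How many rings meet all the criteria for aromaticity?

Ring A has only sp² ring atoms; a planar conformation would have a fully conjugated π system of 8 electrons. But 8 = 4(2), which is 4n not 4n+2, so ring A is not aromatic (cyclooctatetraene) — cyclooctatetraene distorts into a non-planar tub to avoid antiaromaticity.
Ring B is fully conjugated (every ring atom contributes a p orbital); 3 ring double bonds give 6 π electrons. That satisfies 4n+2 with n=1, so ring B is aromatic (pyridazine).
Aromatic: B. Total: 1.

1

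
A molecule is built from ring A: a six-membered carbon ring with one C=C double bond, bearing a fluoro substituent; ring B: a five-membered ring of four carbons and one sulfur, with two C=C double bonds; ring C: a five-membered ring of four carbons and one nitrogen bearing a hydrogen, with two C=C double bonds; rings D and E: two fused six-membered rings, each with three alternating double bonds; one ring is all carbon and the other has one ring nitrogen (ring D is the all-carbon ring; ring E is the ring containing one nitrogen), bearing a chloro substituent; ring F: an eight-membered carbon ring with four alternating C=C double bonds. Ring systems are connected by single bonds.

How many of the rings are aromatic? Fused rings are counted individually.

4

Ring A has four sp³ carbons, so it is not fully conjugated — not aromatic (cyclohexene).
Ring B is fully conjugated (every ring atom contributes a p orbital); 2 ring double bonds (4 π electrons) plus a heteroatom lone pair (2) give 6 π electrons. 6 = 4(1)+2, so ring B is aromatic (thiophene).
Ring C is planar and fully conjugated; 2 ring double bonds (4 π electrons) plus a heteroatom lone pair (2) give 6 π electrons. That satisfies 4n+2 with n=1, so ring C is aromatic (pyrrole).
Rings D and E form a fused bicyclic system (with one nitrogen) with 10 sp² atoms and 10 π electrons from ring double bonds. 10 = 4(2)+2, so the system is aromatic and both rings count as aromatic (quinoline).
Ring F has only sp² ring atoms; a planar conformation would have a fully conjugated π system of 8 electrons. But 8 = 4(2), which is 4n not 4n+2, so ring F is not aromatic (cyclooctatetraene) — cyclooctatetraene distorts into a non-planar tub to avoid antiaromaticity.
Aromatic: B, C, D, E. Total: 4.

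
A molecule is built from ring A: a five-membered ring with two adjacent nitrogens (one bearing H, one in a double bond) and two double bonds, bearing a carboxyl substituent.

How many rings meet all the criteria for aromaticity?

Ring A has a continuous p-orbital overlap around the ring; 2 ring double bonds (4 π electrons) plus a heteroatom lone pair (2) give 6 π electrons. That satisfies 4n+2 with n=1, so ring A is aromatic (pyrazole).

1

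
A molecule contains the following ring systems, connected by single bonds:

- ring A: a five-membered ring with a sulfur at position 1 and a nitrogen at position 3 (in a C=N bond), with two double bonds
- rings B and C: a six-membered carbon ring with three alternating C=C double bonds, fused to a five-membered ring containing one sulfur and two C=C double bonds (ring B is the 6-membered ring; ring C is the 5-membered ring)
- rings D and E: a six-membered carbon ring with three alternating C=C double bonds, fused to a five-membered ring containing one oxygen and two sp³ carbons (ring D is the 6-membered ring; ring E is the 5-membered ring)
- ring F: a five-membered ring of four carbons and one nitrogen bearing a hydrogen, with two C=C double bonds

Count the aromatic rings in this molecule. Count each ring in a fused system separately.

Ring A has a continuous p-orbital overlap around the ring; 2 ring double bonds (4 π electrons) plus a heteroatom lone pair (2) give 6 π electrons. 6 = 4(1)+2, so ring A is aromatic (thiazole).
Rings B and C form a fused bicyclic system (with one sulfur) with 9 sp² atoms and 10 π electrons from ring double bonds plus a heteroatom lone pair. 10 = 4(2)+2, so the system is aromatic and both rings count as aromatic (benzothiophene).
Ring D is fully conjugated (every ring atom contributes a p orbital); 3 ring double bonds give 6 π electrons. That satisfies 4n+2 with n=1, so ring D is aromatic (benzene ring).
Ring E has two sp³ carbons, so it is not fully conjugated — not aromatic (oxolane ring).
Ring F has a continuous p-orbital overlap around the ring; 2 ring double bonds (4 π electrons) plus a heteroatom lone pair (2) give 6 π electrons. 6 = 4(1)+2, so ring F is aromatic (pyrrole).
Aromatic: A, B, C, D, F. Total: 5.

5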